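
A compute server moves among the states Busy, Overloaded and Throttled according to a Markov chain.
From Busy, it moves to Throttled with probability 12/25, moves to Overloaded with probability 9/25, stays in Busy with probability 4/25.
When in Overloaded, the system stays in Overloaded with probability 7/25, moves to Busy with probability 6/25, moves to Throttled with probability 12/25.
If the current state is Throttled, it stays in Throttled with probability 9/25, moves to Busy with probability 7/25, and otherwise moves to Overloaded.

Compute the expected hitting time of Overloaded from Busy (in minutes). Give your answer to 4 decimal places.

Let t(s) be the expected number of minutes to first reach Overloaded from state s, with t(Overloaded) = 0. Conditioning on the first minute:
t(Busy) = 1 + 0.16·t(Busy) + 0.48·t(Throttled)
t(Throttled) = 1 + 0.28·t(Busy) + 0.36·t(Throttled)
Solving: t(Busy) = 2.7778, t(Throttled) = 2.7778.
Expected minutes from Busy to Overloaded: 2.7778.

2.7778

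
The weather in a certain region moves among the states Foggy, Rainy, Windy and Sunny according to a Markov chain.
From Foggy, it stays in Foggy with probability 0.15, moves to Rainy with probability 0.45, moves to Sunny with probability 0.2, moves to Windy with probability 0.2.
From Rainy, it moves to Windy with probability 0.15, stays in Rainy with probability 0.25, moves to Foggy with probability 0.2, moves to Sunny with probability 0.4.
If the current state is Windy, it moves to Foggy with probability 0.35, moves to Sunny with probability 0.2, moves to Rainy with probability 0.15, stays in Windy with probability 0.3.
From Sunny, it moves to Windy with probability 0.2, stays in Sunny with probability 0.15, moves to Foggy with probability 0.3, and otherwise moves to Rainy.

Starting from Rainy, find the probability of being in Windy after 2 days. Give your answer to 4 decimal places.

0.2025

Propagate the distribution vector 2 days from Rainy.
After 0 days: (0.0000, 1.0000, 0.0000, 0.0000)
After 1 day: (0.2000, 0.2500, 0.1500, 0.4000)
After 2 days: (0.2525, 0.3150, 0.2025, 0.2300)
P(in Windy after 2 days) = 0.2025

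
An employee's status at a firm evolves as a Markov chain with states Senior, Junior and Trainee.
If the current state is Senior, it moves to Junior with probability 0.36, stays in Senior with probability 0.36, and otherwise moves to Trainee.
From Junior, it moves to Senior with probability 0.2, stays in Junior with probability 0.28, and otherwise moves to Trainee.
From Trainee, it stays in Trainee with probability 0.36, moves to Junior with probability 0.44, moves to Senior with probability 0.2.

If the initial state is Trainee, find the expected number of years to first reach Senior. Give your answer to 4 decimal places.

Let t(s) be the expected number of years to first reach Senior from state s, with t(Senior) = 0. Conditioning on the first year:
t(Junior) = 1 + 0.28·t(Junior) + 0.52·t(Trainee)
t(Trainee) = 1 + 0.44·t(Junior) + 0.36·t(Trainee)
Solving: t(Junior) = 5.0000, t(Trainee) = 5.0000.
Expected years from Trainee to Senior: 5.0000.

5.0000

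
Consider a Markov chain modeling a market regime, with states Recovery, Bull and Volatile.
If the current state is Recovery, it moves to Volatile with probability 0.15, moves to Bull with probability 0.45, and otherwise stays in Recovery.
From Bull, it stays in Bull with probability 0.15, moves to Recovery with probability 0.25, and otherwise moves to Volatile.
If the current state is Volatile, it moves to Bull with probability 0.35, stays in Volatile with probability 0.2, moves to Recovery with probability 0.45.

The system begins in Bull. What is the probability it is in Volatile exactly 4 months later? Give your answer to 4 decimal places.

0.3107

Propagate the distribution vector 4 months from Bull.
After 0 months: (0.0000, 1.0000, 0.0000)
After 1 month: (0.2500, 0.1500, 0.6000)
After 2 months: (0.4075, 0.3450, 0.2475)
After 3 months: (0.3606, 0.3218, 0.3176)
After 4 months: (0.3676, 0.3217, 0.3107)
P(in Volatile after 4 months) = 0.3107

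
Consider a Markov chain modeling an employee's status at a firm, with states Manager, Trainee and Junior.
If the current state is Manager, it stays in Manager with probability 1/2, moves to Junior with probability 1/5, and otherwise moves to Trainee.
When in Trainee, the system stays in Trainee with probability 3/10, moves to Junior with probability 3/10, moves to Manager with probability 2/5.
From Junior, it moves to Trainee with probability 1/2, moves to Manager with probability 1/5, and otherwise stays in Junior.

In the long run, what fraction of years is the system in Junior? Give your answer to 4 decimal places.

0.2614

Let the stationary distribution be π with π = πP and π_1 + π_2 + π_3 = 1.
π_1 = 0.5·π_1 + 0.4·π_2 + 0.2·π_3
π_2 = 0.3·π_1 + 0.3·π_2 + 0.5·π_3
Solving with the normalization constraint gives π = (0.3864, 0.3523, 0.2614).
So the stationary probability of Junior is 0.2614.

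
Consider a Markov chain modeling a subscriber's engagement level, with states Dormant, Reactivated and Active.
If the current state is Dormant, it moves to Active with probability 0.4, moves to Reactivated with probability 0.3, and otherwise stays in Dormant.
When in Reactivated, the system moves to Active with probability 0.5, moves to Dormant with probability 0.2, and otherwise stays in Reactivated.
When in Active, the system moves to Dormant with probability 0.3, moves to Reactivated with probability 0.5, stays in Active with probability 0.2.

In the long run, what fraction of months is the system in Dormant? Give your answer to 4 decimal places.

0.2627

Let the stationary distribution be π with π = πP and π_1 + π_2 + π_3 = 1.
π_1 = 0.3·π_1 + 0.2·π_2 + 0.3·π_3
π_2 = 0.3·π_1 + 0.3·π_2 + 0.5·π_3
Solving with the normalization constraint gives π = (0.2627, 0.3729, 0.3644).
So the stationary probability of Dormant is 0.2627.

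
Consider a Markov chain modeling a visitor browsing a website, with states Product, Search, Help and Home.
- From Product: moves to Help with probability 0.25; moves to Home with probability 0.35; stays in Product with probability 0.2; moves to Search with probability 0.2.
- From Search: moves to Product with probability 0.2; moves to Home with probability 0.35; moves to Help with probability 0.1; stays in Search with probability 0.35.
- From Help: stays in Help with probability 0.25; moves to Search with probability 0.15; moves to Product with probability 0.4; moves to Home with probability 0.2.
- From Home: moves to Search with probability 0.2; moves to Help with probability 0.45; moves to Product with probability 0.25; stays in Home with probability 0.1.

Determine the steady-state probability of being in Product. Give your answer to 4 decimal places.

0.2657

Let the stationary distribution be π with π = πP and π_1 + π_2 + π_3 + π_4 = 1.
π_1 = 0.2·π_1 + 0.2·π_2 + 0.4·π_3 + 0.25·π_4
π_2 = 0.2·π_1 + 0.35·π_2 + 0.15·π_3 + 0.2·π_4
π_3 = 0.25·π_1 + 0.1·π_2 + 0.25·π_3 + 0.45·π_4
Solving with the normalization constraint gives π = (0.2657, 0.2196, 0.2667, 0.2480).
So the stationary probability of Product is 0.2657.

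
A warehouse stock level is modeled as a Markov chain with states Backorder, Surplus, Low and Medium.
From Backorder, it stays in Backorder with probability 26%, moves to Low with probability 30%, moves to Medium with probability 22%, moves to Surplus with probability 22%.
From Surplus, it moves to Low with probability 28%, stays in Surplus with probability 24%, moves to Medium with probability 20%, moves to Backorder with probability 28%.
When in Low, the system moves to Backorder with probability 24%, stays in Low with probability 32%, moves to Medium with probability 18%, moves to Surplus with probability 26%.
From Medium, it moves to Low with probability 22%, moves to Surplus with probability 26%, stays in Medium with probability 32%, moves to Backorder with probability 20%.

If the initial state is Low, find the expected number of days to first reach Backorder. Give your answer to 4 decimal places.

4.1393

Let t(s) be the expected number of days to first reach Backorder from state s, with t(Backorder) = 0. Conditioning on the first day:
t(Surplus) = 1 + 0.24·t(Surplus) + 0.28·t(Low) + 0.2·t(Medium)
t(Low) = 1 + 0.26·t(Surplus) + 0.32·t(Low) + 0.18·t(Medium)
t(Medium) = 1 + 0.26·t(Surplus) + 0.22·t(Low) + 0.32·t(Medium)
Solving: t(Surplus) = 3.9807, t(Low) = 4.1393, t(Medium) = 4.3318.
Expected days from Low to Backorder: 4.1393.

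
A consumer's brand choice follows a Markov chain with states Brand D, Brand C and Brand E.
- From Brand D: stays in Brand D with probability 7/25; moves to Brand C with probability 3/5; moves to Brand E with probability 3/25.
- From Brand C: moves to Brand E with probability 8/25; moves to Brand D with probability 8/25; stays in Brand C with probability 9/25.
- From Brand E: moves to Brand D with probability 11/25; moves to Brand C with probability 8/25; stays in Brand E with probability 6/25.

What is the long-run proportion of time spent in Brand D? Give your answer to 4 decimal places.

Let the stationary distribution be π with π = πP and π_1 + π_2 + π_3 = 1.
π_1 = 0.28·π_1 + 0.32·π_2 + 0.44·π_3
π_2 = 0.6·π_1 + 0.36·π_2 + 0.32·π_3
Solving with the normalization constraint gives π = (0.3347, 0.4310, 0.2343).
So the stationary probability of Brand D is 0.3347.

0.3347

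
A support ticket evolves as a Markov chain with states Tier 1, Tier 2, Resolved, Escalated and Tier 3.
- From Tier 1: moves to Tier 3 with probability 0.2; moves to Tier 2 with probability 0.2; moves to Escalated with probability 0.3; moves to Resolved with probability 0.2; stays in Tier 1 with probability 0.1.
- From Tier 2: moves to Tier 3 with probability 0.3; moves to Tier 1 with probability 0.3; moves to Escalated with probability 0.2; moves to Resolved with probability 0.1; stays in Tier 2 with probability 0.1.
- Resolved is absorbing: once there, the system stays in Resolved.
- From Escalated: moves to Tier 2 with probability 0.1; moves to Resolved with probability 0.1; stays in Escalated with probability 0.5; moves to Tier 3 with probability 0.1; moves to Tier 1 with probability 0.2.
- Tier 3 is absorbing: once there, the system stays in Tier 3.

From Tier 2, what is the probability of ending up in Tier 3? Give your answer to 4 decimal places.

0.6364

Let h(s) be the probability of absorption at Tier 3 starting from transient state s. Then h(Tier 3) = 1 and h(Resolved) = 0. By first-step analysis:
h(Tier 1) = 0.1·h(Tier 1) + 0.2·h(Tier 2) + 0.2·0 + 0.3·h(Escalated) + 0.2·1
h(Tier 2) = 0.3·h(Tier 1) + 0.1·h(Tier 2) + 0.1·0 + 0.2·h(Escalated) + 0.3·1
h(Escalated) = 0.2·h(Tier 1) + 0.1·h(Tier 2) + 0.1·0 + 0.5·h(Escalated) + 0.1·1
Solving: h(Tier 1) = 0.5455, h(Tier 2) = 0.6364, h(Escalated) = 0.5455.
Starting from Tier 2, the probability is 0.6364.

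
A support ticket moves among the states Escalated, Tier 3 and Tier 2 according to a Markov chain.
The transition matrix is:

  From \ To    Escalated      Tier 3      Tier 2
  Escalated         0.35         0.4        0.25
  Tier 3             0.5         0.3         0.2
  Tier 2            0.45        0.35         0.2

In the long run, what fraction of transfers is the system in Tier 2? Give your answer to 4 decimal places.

0.2213

Let the stationary distribution be π with π = πP and π_1 + π_2 + π_3 = 1.
π_1 = 0.35·π_1 + 0.5·π_2 + 0.45·π_3
π_2 = 0.4·π_1 + 0.3·π_2 + 0.35·π_3
Solving with the normalization constraint gives π = (0.4252, 0.3536, 0.2213).
So the stationary probability of Tier 2 is 0.2213.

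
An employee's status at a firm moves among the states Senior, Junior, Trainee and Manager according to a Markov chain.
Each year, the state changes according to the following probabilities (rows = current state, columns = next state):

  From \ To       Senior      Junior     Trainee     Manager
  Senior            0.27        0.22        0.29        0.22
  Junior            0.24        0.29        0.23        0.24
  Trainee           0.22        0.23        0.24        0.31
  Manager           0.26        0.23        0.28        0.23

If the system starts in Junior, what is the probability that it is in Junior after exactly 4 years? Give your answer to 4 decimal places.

Propagate the distribution vector 4 years from Junior.
After 0 years: (0.0000, 1.0000, 0.0000, 0.0000)
After 1 year: (0.2400, 0.2900, 0.2300, 0.2400)
After 2 years: (0.2474, 0.2450, 0.2587, 0.2489)
After 3 years: (0.2472, 0.2422, 0.2599, 0.2507)
After 4 years: (0.2472, 0.2421, 0.2600, 0.2507)
P(in Junior after 4 years) = 0.2421

0.2421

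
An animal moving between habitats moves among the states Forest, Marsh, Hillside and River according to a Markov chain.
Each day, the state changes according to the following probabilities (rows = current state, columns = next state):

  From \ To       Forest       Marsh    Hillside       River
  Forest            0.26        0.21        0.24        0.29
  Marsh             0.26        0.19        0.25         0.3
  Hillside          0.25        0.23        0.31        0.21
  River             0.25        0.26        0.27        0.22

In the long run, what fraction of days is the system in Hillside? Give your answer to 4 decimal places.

0.2686

Let the stationary distribution be π with π = πP and π_1 + π_2 + π_3 + π_4 = 1.
π_1 = 0.26·π_1 + 0.26·π_2 + 0.25·π_3 + 0.25·π_4
π_2 = 0.21·π_1 + 0.19·π_2 + 0.23·π_3 + 0.26·π_4
π_3 = 0.24·π_1 + 0.25·π_2 + 0.31·π_3 + 0.27·π_4
Solving with the normalization constraint gives π = (0.2548, 0.2236, 0.2686, 0.2530).
So the stationary probability of Hillside is 0.2686.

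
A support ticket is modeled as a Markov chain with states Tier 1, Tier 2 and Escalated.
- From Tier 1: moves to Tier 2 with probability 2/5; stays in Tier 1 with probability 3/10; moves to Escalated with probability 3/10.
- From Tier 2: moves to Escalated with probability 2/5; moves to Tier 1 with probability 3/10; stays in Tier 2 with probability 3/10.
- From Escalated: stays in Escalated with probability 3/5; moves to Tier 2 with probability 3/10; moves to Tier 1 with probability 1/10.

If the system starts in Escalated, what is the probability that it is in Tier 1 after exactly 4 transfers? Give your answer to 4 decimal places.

0.2032

Propagate the distribution vector 4 transfers from Escalated.
After 0 transfers: (0.0000, 0.0000, 1.0000)
After 1 transfer: (0.1000, 0.3000, 0.6000)
After 2 transfers: (0.1800, 0.3100, 0.5100)
After 3 transfers: (0.1980, 0.3180, 0.4840)
After 4 transfers: (0.2032, 0.3198, 0.4770)
P(in Tier 1 after 4 transfers) = 0.2032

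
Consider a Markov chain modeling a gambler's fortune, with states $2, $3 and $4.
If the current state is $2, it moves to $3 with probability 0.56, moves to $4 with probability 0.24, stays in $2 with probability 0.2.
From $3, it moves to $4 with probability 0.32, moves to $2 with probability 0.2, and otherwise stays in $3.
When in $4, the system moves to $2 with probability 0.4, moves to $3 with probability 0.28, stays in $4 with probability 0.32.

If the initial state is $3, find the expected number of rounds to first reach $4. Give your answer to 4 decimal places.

3.2895

Let t(s) be the expected number of rounds to first reach $4 from state s, with t($4) = 0. Conditioning on the first round:
t($2) = 1 + 0.2·t($2) + 0.56·t($3)
t($3) = 1 + 0.2·t($2) + 0.48·t($3)
Solving: t($2) = 3.5526, t($3) = 3.2895.
Expected rounds from $3 to $4: 3.2895.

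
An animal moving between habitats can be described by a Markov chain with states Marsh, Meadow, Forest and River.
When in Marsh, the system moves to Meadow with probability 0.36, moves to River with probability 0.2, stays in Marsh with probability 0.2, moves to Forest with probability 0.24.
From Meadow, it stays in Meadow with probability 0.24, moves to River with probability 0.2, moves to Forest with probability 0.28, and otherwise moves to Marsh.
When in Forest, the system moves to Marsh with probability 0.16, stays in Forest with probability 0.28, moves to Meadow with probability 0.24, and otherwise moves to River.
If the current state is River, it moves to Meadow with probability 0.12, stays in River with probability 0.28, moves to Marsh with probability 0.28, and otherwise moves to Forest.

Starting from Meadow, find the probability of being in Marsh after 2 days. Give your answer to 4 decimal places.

0.2240

Propagate the distribution vector 2 days from Meadow.
After 0 days: (0.0000, 1.0000, 0.0000, 0.0000)
After 1 day: (0.2800, 0.2400, 0.2800, 0.2000)
After 2 days: (0.2240, 0.2496, 0.2768, 0.2496)
P(in Marsh after 2 days) = 0.2240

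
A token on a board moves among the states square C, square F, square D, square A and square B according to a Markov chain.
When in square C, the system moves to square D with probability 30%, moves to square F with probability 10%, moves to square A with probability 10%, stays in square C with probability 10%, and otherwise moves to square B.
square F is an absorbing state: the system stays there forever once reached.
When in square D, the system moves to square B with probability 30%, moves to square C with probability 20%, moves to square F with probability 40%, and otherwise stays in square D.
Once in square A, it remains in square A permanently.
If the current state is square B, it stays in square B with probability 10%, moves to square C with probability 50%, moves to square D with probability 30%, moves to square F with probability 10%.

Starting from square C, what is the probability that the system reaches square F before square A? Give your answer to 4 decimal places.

Let h(s) be the probability of absorption at square F starting from transient state s. Then h(square F) = 1 and h(square A) = 0. By first-step analysis:
h(square C) = 0.1·h(square C) + 0.1·1 + 0.3·h(square D) + 0.1·0 + 0.4·h(square B)
h(square D) = 0.2·h(square C) + 0.4·1 + 0.1·h(square D) + 0.3·h(square B)
h(square B) = 0.5·h(square C) + 0.1·1 + 0.3·h(square D) + 0.1·h(square B)
Solving: h(square C) = 0.7913, h(square D) = 0.9043, h(square B) = 0.8522.
Starting from square C, the probability is 0.7913.

0.7913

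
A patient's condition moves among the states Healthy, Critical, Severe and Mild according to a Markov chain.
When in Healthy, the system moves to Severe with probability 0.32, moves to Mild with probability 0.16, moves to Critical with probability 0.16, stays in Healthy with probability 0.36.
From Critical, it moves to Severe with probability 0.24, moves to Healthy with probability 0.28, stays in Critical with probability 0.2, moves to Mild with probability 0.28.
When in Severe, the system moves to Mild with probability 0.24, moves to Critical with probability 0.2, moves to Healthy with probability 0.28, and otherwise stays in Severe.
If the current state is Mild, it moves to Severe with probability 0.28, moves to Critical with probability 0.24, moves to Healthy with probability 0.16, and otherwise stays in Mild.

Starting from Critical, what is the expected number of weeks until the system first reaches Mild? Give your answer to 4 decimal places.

Let t(s) be the expected number of weeks to first reach Mild from state s, with t(Mild) = 0. Conditioning on the first week:
t(Healthy) = 1 + 0.36·t(Healthy) + 0.16·t(Critical) + 0.32·t(Severe)
t(Critical) = 1 + 0.28·t(Healthy) + 0.2·t(Critical) + 0.24·t(Severe)
t(Severe) = 1 + 0.28·t(Healthy) + 0.2·t(Critical) + 0.28·t(Severe)
Solving: t(Healthy) = 4.8784, t(Critical) = 4.3017, t(Severe) = 4.4810.
Expected weeks from Critical to Mild: 4.3017.

4.3017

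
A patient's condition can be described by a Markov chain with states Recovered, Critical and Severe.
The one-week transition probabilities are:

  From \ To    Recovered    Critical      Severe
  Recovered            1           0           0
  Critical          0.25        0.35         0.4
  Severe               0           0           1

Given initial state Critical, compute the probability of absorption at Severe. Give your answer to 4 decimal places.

0.6154

Let h(s) be the probability of absorption at Severe starting from transient state s. Then h(Severe) = 1 and h(Recovered) = 0. By first-step analysis:
h(Critical) = 0.25·0 + 0.35·h(Critical) + 0.4·1
Solving: h(Critical) = 0.6154.
Starting from Critical, the probability is 0.6154.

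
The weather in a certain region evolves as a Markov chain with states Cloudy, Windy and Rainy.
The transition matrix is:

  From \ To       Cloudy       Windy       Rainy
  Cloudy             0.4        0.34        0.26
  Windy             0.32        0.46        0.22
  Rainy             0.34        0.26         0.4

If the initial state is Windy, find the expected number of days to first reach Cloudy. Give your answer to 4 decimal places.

3.0735

Let t(s) be the expected number of days to first reach Cloudy from state s, with t(Cloudy) = 0. Conditioning on the first day:
t(Windy) = 1 + 0.46·t(Windy) + 0.22·t(Rainy)
t(Rainy) = 1 + 0.26·t(Windy) + 0.4·t(Rainy)
Solving: t(Windy) = 3.0735, t(Rainy) = 2.9985.
Expected days from Windy to Cloudy: 3.0735.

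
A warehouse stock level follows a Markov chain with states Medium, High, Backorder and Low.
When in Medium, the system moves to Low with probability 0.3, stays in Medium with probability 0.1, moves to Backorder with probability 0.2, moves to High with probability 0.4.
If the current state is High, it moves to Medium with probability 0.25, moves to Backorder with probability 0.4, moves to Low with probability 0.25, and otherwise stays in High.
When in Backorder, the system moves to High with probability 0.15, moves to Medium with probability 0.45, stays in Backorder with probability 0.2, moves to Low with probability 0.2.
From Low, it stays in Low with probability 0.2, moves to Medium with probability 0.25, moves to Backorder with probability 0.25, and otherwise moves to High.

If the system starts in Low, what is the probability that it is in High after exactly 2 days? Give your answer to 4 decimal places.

0.2275

Propagate the distribution vector 2 days from Low.
After 0 days: (0.0000, 0.0000, 0.0000, 1.0000)
After 1 day: (0.2500, 0.3000, 0.2500, 0.2000)
After 2 days: (0.2625, 0.2275, 0.2700, 0.2400)
P(in High after 2 days) = 0.2275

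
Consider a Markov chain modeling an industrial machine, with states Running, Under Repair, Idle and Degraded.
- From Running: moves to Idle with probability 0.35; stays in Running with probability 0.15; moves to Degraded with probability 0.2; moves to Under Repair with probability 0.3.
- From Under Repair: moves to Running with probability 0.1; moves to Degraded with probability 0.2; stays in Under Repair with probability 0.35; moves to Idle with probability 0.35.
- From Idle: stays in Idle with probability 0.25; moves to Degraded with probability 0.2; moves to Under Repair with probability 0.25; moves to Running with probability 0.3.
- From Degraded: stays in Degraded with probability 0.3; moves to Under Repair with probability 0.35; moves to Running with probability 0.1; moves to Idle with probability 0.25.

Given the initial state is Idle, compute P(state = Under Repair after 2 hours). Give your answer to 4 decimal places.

0.3100

Propagate the distribution vector 2 hours from Idle.
After 0 hours: (0.0000, 0.0000, 1.0000, 0.0000)
After 1 hour: (0.3000, 0.2500, 0.2500, 0.2000)
After 2 hours: (0.1650, 0.3100, 0.3050, 0.2200)
P(in Under Repair after 2 hours) = 0.3100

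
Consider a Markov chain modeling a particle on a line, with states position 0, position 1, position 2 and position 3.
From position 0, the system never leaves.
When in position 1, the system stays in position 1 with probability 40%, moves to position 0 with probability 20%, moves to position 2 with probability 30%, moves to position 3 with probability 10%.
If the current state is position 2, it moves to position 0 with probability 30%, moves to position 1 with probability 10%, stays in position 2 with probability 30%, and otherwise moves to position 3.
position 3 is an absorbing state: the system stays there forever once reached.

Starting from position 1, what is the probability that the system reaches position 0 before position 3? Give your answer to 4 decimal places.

Let h(s) be the probability of absorption at position 0 starting from transient state s. Then h(position 0) = 1 and h(position 3) = 0. By first-step analysis:
h(position 1) = 0.2·1 + 0.4·h(position 1) + 0.3·h(position 2) + 0.1·0
h(position 2) = 0.3·1 + 0.1·h(position 1) + 0.3·h(position 2) + 0.3·0
Solving: h(position 1) = 0.5897, h(position 2) = 0.5128.
Starting from position 1, the probability is 0.5897.

0.5897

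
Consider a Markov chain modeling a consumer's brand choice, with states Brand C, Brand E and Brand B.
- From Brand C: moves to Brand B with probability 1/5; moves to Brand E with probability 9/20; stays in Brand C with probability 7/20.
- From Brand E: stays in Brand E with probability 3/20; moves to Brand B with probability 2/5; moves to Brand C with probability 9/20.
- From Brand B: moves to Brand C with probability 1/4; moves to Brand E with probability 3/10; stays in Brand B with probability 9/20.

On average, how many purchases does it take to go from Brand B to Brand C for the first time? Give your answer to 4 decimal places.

Let t(s) be the expected number of purchases to first reach Brand C from state s, with t(Brand C) = 0. Conditioning on the first purchase:
t(Brand E) = 1 + 0.15·t(Brand E) + 0.4·t(Brand B)
t(Brand B) = 1 + 0.3·t(Brand E) + 0.45·t(Brand B)
Solving: t(Brand E) = 2.7338, t(Brand B) = 3.3094.
Expected purchases from Brand B to Brand C: 3.3094.

3.3094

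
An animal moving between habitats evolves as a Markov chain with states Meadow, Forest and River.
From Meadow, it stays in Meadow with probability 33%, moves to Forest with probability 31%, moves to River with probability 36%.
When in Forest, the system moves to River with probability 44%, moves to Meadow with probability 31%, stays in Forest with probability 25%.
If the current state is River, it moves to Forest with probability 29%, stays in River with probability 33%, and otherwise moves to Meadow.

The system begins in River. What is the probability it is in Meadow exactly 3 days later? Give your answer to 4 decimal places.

Propagate the distribution vector 3 days from River.
After 0 days: (0.0000, 0.0000, 1.0000)
After 1 day: (0.3800, 0.2900, 0.3300)
After 2 days: (0.3407, 0.2860, 0.3733)
After 3 days: (0.3429, 0.2854, 0.3717)
P(in Meadow after 3 days) = 0.3429

0.3429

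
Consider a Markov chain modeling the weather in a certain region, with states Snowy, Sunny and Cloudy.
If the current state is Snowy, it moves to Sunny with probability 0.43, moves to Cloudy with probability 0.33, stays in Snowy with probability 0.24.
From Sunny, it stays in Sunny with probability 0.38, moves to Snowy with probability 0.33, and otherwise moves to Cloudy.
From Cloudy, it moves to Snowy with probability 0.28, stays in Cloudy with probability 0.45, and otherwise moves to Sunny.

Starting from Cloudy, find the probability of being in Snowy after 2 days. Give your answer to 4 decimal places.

Sum over the intermediate state after 1 day:
P = P(Cloudy→Snowy)·P(Snowy→Snowy) + P(Cloudy→Sunny)·P(Sunny→Snowy) + P(Cloudy→Cloudy)·P(Cloudy→Snowy)
  = 0.28×0.24 + 0.27×0.33 + 0.45×0.28
  = 0.0672 + 0.0891 + 0.1260 = 0.2823

0.2823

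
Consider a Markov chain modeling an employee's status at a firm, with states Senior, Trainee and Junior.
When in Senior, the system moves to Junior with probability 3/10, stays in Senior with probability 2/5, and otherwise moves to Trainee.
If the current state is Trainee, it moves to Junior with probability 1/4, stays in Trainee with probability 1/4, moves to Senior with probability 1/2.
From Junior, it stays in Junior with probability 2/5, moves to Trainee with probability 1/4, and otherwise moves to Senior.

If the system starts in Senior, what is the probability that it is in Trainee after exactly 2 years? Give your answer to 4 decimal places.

Sum over the intermediate state after 1 year:
P = P(Senior→Senior)·P(Senior→Trainee) + P(Senior→Trainee)·P(Trainee→Trainee) + P(Senior→Junior)·P(Junior→Trainee)
  = 0.4×0.3 + 0.3×0.25 + 0.3×0.25
  = 0.1200 + 0.0750 + 0.0750 = 0.2700

0.2700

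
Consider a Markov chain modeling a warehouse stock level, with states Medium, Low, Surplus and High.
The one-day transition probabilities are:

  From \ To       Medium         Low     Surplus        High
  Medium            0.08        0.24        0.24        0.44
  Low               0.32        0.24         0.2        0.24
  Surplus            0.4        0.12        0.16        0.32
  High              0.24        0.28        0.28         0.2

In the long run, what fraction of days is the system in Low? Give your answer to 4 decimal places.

Let the stationary distribution be π with π = πP and π_1 + π_2 + π_3 + π_4 = 1.
π_1 = 0.08·π_1 + 0.32·π_2 + 0.4·π_3 + 0.24·π_4
π_2 = 0.24·π_1 + 0.24·π_2 + 0.12·π_3 + 0.28·π_4
π_3 = 0.24·π_1 + 0.2·π_2 + 0.16·π_3 + 0.28·π_4
Solving with the normalization constraint gives π = (0.2534, 0.2249, 0.2249, 0.2968).
So the stationary probability of Low is 0.2249.

0.2249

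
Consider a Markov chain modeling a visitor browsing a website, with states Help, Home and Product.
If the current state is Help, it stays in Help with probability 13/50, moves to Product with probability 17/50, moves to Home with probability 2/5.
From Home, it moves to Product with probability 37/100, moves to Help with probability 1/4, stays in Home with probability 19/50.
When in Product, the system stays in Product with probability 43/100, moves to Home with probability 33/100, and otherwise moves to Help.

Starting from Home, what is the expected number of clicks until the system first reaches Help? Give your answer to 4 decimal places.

4.0640

Let t(s) be the expected number of clicks to first reach Help from state s, with t(Help) = 0. Conditioning on the first click:
t(Home) = 1 + 0.38·t(Home) + 0.37·t(Product)
t(Product) = 1 + 0.33·t(Home) + 0.43·t(Product)
Solving: t(Home) = 4.0640, t(Product) = 4.1072.
Expected clicks from Home to Help: 4.0640.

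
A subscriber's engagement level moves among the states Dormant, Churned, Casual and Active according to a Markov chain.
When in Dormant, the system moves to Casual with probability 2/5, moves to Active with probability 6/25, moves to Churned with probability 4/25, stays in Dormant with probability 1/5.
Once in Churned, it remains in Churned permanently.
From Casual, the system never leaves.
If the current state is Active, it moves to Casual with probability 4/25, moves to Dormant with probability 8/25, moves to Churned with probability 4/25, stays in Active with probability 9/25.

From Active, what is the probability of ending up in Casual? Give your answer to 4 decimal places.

Let h(s) be the probability of absorption at Casual starting from transient state s. Then h(Casual) = 1 and h(Churned) = 0. By first-step analysis:
h(Dormant) = 0.2·h(Dormant) + 0.16·0 + 0.4·1 + 0.24·h(Active)
h(Active) = 0.32·h(Dormant) + 0.16·0 + 0.16·1 + 0.36·h(Active)
Solving: h(Dormant) = 0.6765, h(Active) = 0.5882.
Starting from Active, the probability is 0.5882.

0.5882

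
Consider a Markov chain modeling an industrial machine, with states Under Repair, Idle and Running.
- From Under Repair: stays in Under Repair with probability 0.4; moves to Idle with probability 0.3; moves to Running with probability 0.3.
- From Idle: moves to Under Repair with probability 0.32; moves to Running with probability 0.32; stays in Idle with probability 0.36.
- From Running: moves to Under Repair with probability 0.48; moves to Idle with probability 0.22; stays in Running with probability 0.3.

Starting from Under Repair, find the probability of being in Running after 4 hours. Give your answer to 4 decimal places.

Propagate the distribution vector 4 hours from Under Repair.
After 0 hours: (1.0000, 0.0000, 0.0000)
After 1 hour: (0.4000, 0.3000, 0.3000)
After 2 hours: (0.4000, 0.2940, 0.3060)
After 3 hours: (0.4010, 0.2932, 0.3059)
After 4 hours: (0.4010, 0.2931, 0.3059)
P(in Running after 4 hours) = 0.3059

0.3059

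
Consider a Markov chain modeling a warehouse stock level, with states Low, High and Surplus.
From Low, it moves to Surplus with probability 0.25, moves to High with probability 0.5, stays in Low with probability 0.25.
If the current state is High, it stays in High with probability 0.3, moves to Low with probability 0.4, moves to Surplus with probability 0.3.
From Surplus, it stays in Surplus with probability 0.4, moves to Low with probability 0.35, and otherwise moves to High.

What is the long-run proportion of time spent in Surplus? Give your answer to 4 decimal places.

0.3148

Let the stationary distribution be π with π = πP and π_1 + π_2 + π_3 = 1.
π_1 = 0.25·π_1 + 0.4·π_2 + 0.35·π_3
π_2 = 0.5·π_1 + 0.3·π_2 + 0.25·π_3
Solving with the normalization constraint gives π = (0.3341, 0.3511, 0.3148).
So the stationary probability of Surplus is 0.3148.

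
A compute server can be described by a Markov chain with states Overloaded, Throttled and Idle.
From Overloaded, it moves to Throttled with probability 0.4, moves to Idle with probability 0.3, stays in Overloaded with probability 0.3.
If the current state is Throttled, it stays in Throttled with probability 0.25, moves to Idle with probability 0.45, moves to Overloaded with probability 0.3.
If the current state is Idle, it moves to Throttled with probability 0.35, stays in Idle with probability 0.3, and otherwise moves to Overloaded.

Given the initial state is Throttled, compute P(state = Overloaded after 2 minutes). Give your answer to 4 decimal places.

0.3225

Sum over the intermediate state after 1 minute:
P = P(Throttled→Overloaded)·P(Overloaded→Overloaded) + P(Throttled→Throttled)·P(Throttled→Overloaded) + P(Throttled→Idle)·P(Idle→Overloaded)
  = 0.3×0.3 + 0.25×0.3 + 0.45×0.35
  = 0.0900 + 0.0750 + 0.1575 = 0.3225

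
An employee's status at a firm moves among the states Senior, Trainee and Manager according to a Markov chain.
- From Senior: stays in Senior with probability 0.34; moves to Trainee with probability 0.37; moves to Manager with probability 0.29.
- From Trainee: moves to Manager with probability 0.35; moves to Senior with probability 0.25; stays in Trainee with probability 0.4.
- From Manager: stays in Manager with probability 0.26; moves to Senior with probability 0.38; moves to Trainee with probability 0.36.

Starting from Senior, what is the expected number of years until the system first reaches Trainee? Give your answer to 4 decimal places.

2.7234

Let t(s) be the expected number of years to first reach Trainee from state s, with t(Trainee) = 0. Conditioning on the first year:
t(Senior) = 1 + 0.34·t(Senior) + 0.29·t(Manager)
t(Manager) = 1 + 0.38·t(Senior) + 0.26·t(Manager)
Solving: t(Senior) = 2.7234, t(Manager) = 2.7499.
Expected years from Senior to Trainee: 2.7234.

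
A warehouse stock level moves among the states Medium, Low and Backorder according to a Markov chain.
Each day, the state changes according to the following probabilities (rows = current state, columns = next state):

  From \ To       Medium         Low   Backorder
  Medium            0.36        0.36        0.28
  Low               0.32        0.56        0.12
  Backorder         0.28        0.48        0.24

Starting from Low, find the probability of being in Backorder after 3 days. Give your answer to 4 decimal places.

0.1948

Propagate the distribution vector 3 days from Low.
After 0 days: (0.0000, 1.0000, 0.0000)
After 1 day: (0.3200, 0.5600, 0.1200)
After 2 days: (0.3280, 0.4864, 0.1856)
After 3 days: (0.3257, 0.4796, 0.1948)
P(in Backorder after 3 days) = 0.1948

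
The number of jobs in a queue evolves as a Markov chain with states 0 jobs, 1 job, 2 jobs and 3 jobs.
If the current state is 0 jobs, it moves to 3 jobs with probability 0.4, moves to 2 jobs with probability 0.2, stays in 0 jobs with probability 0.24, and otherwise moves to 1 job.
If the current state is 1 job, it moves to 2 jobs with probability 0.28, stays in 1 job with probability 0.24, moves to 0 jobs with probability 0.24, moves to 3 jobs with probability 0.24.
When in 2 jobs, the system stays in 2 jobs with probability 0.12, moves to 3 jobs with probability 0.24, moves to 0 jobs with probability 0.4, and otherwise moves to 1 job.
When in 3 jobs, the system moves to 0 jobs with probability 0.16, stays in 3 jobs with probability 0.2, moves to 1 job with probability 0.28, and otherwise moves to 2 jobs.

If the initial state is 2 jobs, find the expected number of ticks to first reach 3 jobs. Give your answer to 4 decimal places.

3.4431

Let t(s) be the expected number of ticks to first reach 3 jobs from state s, with t(3 jobs) = 0. Conditioning on the first tick:
t(0 jobs) = 1 + 0.24·t(0 jobs) + 0.16·t(1 job) + 0.2·t(2 jobs)
t(1 job) = 1 + 0.24·t(0 jobs) + 0.24·t(1 job) + 0.28·t(2 jobs)
t(2 jobs) = 1 + 0.4·t(0 jobs) + 0.24·t(1 job) + 0.12·t(2 jobs)
Solving: t(0 jobs) = 2.9629, t(1 job) = 3.5200, t(2 jobs) = 3.4431.
Expected ticks from 2 jobs to 3 jobs: 3.4431.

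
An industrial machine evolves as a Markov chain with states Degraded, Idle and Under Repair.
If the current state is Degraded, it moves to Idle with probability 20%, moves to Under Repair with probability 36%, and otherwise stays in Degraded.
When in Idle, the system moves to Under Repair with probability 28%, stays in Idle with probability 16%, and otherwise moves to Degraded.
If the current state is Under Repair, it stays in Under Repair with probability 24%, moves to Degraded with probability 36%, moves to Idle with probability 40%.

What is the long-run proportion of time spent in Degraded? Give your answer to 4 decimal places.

Let the stationary distribution be π with π = πP and π_1 + π_2 + π_3 = 1.
π_1 = 0.44·π_1 + 0.56·π_2 + 0.36·π_3
π_2 = 0.2·π_1 + 0.16·π_2 + 0.4·π_3
Solving with the normalization constraint gives π = (0.4458, 0.2507, 0.3035).
So the stationary probability of Degraded is 0.4458.

0.4458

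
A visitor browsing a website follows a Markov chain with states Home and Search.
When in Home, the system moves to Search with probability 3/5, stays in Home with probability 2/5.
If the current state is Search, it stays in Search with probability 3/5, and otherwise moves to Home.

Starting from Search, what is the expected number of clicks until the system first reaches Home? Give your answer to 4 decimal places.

Let t(s) be the expected number of clicks to first reach Home from state s, with t(Home) = 0. Conditioning on the first click:
t(Search) = 1 + 0.6·t(Search)
Solving: t(Search) = 2.5000.
Expected clicks from Search to Home: 2.5000.

2.5000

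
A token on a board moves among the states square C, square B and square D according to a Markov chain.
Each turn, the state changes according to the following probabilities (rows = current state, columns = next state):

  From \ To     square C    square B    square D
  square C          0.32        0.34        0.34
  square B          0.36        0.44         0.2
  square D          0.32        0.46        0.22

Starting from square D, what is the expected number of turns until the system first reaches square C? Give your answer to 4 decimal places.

Let t(s) be the expected number of turns to first reach square C from state s, with t(square C) = 0. Conditioning on the first turn:
t(square B) = 1 + 0.44·t(square B) + 0.2·t(square D)
t(square D) = 1 + 0.46·t(square B) + 0.22·t(square D)
Solving: t(square B) = 2.8422, t(square D) = 2.9582.
Expected turns from square D to square C: 2.9582.

2.9582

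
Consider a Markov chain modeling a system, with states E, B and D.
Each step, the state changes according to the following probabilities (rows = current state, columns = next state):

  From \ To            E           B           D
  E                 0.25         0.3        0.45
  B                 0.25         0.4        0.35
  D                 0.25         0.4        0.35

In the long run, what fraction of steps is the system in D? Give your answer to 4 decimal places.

0.3750

Let the stationary distribution be π with π = πP and π_1 + π_2 + π_3 = 1.
π_1 = 0.25·π_1 + 0.25·π_2 + 0.25·π_3
π_2 = 0.3·π_1 + 0.4·π_2 + 0.4·π_3
Solving with the normalization constraint gives π = (0.2500, 0.3750, 0.3750).
So the stationary probability of D is 0.3750.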